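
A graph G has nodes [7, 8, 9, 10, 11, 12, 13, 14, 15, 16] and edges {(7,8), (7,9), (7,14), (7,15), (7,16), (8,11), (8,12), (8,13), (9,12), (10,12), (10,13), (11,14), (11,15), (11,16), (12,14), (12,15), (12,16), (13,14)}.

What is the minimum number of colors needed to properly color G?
Clique number ω(G) = 2 (lower bound: χ ≥ ω).
The graph is bipartite (no odd cycle), so 2 colors suffice: χ(G) = 2.
A valid 2-coloring: color 1: [7, 11, 12, 13]; color 2: [8, 9, 10, 14, 15, 16].

χ(G) = 2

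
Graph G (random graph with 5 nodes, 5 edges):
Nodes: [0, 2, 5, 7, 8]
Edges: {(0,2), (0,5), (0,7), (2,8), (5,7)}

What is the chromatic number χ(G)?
Clique number ω(G) = 3 (lower bound: χ ≥ ω).
The clique on [0, 5, 7] has size 3, forcing χ ≥ 3, and the coloring below uses 3 colors, so χ(G) = 3.
A valid 3-coloring: color 1: [0, 8]; color 2: [2, 5]; color 3: [7].

χ(G) = 3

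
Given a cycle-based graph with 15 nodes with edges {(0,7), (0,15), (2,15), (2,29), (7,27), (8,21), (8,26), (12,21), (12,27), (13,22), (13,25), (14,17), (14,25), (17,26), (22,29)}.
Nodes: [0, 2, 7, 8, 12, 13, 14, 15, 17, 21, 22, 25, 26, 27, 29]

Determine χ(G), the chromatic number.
Clique number ω(G) = 2 (lower bound: χ ≥ ω).
Odd cycle [15, 2, 29, 22, 13, 25, 14, 17, 26, 8, 21, 12, 27, 7, 0] needs 3 colors (χ ≥ 3).
The coloring below uses 3 colors, so χ(G) = 3.
A valid 3-coloring: color 1: [7, 13, 14, 15, 21, 26, 29]; color 2: [0, 2, 8, 12, 17, 22, 25]; color 3: [27].

χ(G) = 3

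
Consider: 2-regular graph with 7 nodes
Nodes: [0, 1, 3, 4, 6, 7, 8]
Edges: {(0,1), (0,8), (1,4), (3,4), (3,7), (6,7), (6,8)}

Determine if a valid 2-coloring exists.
No, G is not 2-colorable

Odd cycle [8, 6, 7, 3, 4, 1, 0] needs 3 colors (χ ≥ 3).
Hence χ(G) ≥ 3 > 2, so no proper 2-coloring exists.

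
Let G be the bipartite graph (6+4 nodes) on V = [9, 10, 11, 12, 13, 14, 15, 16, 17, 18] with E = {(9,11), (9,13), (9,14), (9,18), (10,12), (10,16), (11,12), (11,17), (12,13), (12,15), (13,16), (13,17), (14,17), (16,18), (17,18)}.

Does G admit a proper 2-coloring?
Yes, G is 2-colorable

A valid 2-coloring: color 1: [10, 11, 13, 14, 15, 18]; color 2: [9, 12, 16, 17].
(χ(G) = 2 ≤ 2.)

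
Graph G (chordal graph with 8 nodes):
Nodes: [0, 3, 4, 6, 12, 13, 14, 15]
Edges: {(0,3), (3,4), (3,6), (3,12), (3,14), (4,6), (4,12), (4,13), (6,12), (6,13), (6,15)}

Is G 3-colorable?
The clique on vertices [3, 4, 6, 12] has size 4 > 3, so it alone needs 4 colors.

No, G is not 3-colorable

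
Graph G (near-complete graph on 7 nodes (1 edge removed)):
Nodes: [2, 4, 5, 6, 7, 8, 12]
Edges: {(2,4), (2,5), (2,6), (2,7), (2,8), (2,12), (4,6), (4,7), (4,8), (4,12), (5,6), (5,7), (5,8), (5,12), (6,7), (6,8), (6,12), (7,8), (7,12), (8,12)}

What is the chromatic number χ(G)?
χ(G) = 6

Clique number ω(G) = 6 (lower bound: χ ≥ ω).
The clique on [2, 4, 6, 7, 8, 12] has size 6, forcing χ ≥ 6, and the coloring below uses 6 colors, so χ(G) = 6.
A valid 6-coloring: color 1: [12]; color 2: [6]; color 3: [2]; color 4: [7]; color 5: [8]; color 6: [4, 5].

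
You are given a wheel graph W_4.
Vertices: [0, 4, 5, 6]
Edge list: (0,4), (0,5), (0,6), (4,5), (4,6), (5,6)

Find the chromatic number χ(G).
χ(G) = 4

Clique number ω(G) = 4 (lower bound: χ ≥ ω).
The clique on [0, 4, 5, 6] has size 4, forcing χ ≥ 4, and the coloring below uses 4 colors, so χ(G) = 4.
A valid 4-coloring: color 1: [4]; color 2: [5]; color 3: [0]; color 4: [6].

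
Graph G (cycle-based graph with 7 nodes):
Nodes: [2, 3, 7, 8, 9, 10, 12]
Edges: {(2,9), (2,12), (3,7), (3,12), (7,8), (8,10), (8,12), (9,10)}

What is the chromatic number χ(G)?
Clique number ω(G) = 2 (lower bound: χ ≥ ω).
Odd cycle [8, 12, 2, 9, 10] needs 3 colors (χ ≥ 3).
The coloring below uses 3 colors, so χ(G) = 3.
A valid 3-coloring: color 1: [3, 8, 9]; color 2: [7, 10, 12]; color 3: [2].

χ(G) = 3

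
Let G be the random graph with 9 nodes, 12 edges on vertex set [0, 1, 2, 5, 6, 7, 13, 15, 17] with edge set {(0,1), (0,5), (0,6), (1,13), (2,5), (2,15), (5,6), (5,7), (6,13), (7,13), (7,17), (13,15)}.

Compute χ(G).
χ(G) = 3

Clique number ω(G) = 3 (lower bound: χ ≥ ω).
The clique on [0, 5, 6] has size 3, forcing χ ≥ 3, and the coloring below uses 3 colors, so χ(G) = 3.
A valid 3-coloring: color 1: [5, 13, 17]; color 2: [1, 6, 7, 15]; color 3: [0, 2].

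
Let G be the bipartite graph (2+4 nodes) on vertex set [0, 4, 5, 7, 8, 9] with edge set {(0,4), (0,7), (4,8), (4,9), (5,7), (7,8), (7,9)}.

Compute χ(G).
χ(G) = 2

Clique number ω(G) = 2 (lower bound: χ ≥ ω).
The graph is bipartite (no odd cycle), so 2 colors suffice: χ(G) = 2.
A valid 2-coloring: color 1: [4, 7]; color 2: [0, 5, 8, 9].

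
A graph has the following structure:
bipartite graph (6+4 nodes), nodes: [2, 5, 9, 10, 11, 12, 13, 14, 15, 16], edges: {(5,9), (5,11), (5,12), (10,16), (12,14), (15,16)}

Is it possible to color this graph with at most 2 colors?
A valid 2-coloring: color 1: [2, 5, 13, 14, 16]; color 2: [9, 10, 11, 12, 15].
(χ(G) = 2 ≤ 2.)

Yes, G is 2-colorable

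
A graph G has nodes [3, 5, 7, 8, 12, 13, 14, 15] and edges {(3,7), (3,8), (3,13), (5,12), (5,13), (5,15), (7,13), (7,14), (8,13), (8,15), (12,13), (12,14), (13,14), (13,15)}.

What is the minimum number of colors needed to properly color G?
Clique number ω(G) = 3 (lower bound: χ ≥ ω).
Odd cycle [5, 15, 8, 3, 7, 14, 12] needs 3 colors (χ ≥ 3).
Vertex 13 is adjacent to every vertex of [3, 5, 7, 8, 12, 14, 15], which already need 3 colors among themselves, so 13 needs a new color (χ ≥ 4).
The coloring below uses 4 colors, so χ(G) = 4.
A valid 4-coloring: color 1: [13]; color 2: [5, 8, 14]; color 3: [3, 12, 15]; color 4: [7].

χ(G) = 4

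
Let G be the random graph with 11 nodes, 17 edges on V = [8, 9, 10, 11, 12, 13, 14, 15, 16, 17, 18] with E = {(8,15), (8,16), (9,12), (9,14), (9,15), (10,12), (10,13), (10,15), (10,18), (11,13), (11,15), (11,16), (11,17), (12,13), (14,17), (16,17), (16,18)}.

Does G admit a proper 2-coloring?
The clique on vertices [10, 12, 13] has size 3 > 2, so it alone needs 3 colors.

No, G is not 2-colorable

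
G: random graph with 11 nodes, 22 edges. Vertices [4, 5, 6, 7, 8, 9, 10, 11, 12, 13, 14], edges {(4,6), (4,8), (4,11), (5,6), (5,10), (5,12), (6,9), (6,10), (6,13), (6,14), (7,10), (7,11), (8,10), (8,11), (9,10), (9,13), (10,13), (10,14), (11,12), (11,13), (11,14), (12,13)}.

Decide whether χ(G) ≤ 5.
Yes, G is 5-colorable

A valid 5-coloring: color 1: [10, 11]; color 2: [6, 7, 8, 12]; color 3: [4, 5, 13, 14]; color 4: [9].
(χ(G) = 4 ≤ 5.)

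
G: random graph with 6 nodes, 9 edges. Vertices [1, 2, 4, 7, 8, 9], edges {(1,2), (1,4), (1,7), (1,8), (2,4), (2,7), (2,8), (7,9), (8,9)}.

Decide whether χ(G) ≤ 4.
Yes, G is 4-colorable

A valid 4-coloring: color 1: [2, 9]; color 2: [1]; color 3: [4, 7, 8].
(χ(G) = 3 ≤ 4.)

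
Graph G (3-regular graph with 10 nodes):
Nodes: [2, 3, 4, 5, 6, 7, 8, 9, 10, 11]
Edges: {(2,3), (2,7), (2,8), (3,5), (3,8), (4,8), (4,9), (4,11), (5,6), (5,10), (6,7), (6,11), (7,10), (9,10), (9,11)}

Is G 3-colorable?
A valid 3-coloring: color 1: [3, 4, 6, 10]; color 2: [2, 5, 9]; color 3: [7, 8, 11].
(χ(G) = 3 ≤ 3.)

Yes, G is 3-colorable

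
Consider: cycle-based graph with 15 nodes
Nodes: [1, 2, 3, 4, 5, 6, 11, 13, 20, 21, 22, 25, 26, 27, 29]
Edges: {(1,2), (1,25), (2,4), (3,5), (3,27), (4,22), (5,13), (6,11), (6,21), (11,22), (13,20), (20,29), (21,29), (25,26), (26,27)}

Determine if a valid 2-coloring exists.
Odd cycle [11, 6, 21, 29, 20, 13, 5, 3, 27, 26, 25, 1, 2, 4, 22] needs 3 colors (χ ≥ 3).
Hence χ(G) ≥ 3 > 2, so no proper 2-coloring exists.

No, G is not 2-colorable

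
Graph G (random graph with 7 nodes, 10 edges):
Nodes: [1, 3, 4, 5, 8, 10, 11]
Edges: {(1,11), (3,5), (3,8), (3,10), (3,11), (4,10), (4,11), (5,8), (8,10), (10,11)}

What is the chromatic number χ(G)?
Clique number ω(G) = 3 (lower bound: χ ≥ ω).
The clique on [3, 8, 10] has size 3, forcing χ ≥ 3, and the coloring below uses 3 colors, so χ(G) = 3.
A valid 3-coloring: color 1: [1, 5, 10]; color 2: [8, 11]; color 3: [3, 4].

χ(G) = 3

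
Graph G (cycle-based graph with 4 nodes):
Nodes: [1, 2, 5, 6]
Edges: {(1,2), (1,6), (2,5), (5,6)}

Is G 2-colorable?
Yes, G is 2-colorable

A valid 2-coloring: color 1: [2, 6]; color 2: [1, 5].
(χ(G) = 2 ≤ 2.)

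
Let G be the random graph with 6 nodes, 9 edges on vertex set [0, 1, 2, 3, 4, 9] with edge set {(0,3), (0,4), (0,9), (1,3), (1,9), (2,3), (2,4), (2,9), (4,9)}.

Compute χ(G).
Clique number ω(G) = 3 (lower bound: χ ≥ ω).
The clique on [0, 4, 9] has size 3, forcing χ ≥ 3, and the coloring below uses 3 colors, so χ(G) = 3.
A valid 3-coloring: color 1: [3, 9]; color 2: [0, 1, 2]; color 3: [4].

χ(G) = 3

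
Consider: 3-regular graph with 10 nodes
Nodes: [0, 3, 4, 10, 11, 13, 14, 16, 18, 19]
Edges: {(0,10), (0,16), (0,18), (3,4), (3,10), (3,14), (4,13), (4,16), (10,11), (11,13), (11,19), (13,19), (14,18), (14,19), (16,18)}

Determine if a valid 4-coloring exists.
A valid 4-coloring: color 1: [4, 10, 18, 19]; color 2: [0, 11, 14]; color 3: [3, 13, 16].
(χ(G) = 3 ≤ 4.)

Yes, G is 4-colorable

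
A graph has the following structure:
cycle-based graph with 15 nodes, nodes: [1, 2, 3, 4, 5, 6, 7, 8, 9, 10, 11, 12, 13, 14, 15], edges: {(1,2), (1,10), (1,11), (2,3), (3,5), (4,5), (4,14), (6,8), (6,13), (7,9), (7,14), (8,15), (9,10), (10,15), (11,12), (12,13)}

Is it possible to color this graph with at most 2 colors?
No, G is not 2-colorable

Odd cycle [14, 7, 9, 10, 1, 2, 3, 5, 4] needs 3 colors (χ ≥ 3).
Hence χ(G) ≥ 3 > 2, so no proper 2-coloring exists.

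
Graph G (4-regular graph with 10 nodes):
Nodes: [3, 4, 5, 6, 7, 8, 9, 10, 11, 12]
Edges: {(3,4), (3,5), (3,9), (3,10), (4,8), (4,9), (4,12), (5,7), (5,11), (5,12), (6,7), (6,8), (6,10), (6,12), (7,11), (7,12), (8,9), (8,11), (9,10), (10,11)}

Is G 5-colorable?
A valid 5-coloring: color 1: [3, 8, 12]; color 2: [4, 7, 10]; color 3: [6, 9, 11]; color 4: [5].
(χ(G) = 4 ≤ 5.)

Yes, G is 5-colorable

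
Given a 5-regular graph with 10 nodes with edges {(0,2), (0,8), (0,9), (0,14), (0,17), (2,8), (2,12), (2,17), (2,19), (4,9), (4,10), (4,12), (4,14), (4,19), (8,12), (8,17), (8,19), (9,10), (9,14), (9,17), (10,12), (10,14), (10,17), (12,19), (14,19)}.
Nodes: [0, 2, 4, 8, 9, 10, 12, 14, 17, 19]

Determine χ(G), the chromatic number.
Clique number ω(G) = 4 (lower bound: χ ≥ ω).
The clique on [0, 2, 8, 17] has size 4, forcing χ ≥ 4, and the coloring below uses 4 colors, so χ(G) = 4.
A valid 4-coloring: color 1: [2, 4]; color 2: [0, 10, 19]; color 3: [12, 14, 17]; color 4: [8, 9].

χ(G) = 4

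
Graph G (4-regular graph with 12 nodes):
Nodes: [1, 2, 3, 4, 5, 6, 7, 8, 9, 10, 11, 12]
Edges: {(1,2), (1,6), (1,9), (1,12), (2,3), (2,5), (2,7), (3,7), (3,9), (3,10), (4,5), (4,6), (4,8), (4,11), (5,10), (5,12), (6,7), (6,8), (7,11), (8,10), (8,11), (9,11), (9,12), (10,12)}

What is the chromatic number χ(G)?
χ(G) = 3

Clique number ω(G) = 3 (lower bound: χ ≥ ω).
The clique on [1, 9, 12] has size 3, forcing χ ≥ 3, and the coloring below uses 3 colors, so χ(G) = 3.
A valid 3-coloring: color 1: [2, 6, 11, 12]; color 2: [4, 7, 9, 10]; color 3: [1, 3, 5, 8].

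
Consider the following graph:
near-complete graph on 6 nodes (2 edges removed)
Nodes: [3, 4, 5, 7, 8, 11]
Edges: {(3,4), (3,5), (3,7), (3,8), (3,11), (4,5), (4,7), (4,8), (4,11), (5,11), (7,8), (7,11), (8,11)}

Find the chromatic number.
Clique number ω(G) = 5 (lower bound: χ ≥ ω).
The clique on [3, 4, 7, 8, 11] has size 5, forcing χ ≥ 5, and the coloring below uses 5 colors, so χ(G) = 5.
A valid 5-coloring: color 1: [4]; color 2: [3]; color 3: [11]; color 4: [5, 7]; color 5: [8].

χ(G) = 5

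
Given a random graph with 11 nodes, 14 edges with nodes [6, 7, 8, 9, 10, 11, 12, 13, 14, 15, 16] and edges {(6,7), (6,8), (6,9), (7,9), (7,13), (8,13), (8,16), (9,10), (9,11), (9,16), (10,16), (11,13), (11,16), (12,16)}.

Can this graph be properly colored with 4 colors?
A valid 4-coloring: color 1: [8, 9, 12, 14, 15]; color 2: [7, 16]; color 3: [6, 10, 11]; color 4: [13].
(χ(G) = 3 ≤ 4.)

Yes, G is 4-colorable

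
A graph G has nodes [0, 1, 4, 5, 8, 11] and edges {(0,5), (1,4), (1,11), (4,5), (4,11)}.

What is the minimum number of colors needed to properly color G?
χ(G) = 3

Clique number ω(G) = 3 (lower bound: χ ≥ ω).
The clique on [1, 4, 11] has size 3, forcing χ ≥ 3, and the coloring below uses 3 colors, so χ(G) = 3.
A valid 3-coloring: color 1: [0, 4, 8]; color 2: [1, 5]; color 3: [11].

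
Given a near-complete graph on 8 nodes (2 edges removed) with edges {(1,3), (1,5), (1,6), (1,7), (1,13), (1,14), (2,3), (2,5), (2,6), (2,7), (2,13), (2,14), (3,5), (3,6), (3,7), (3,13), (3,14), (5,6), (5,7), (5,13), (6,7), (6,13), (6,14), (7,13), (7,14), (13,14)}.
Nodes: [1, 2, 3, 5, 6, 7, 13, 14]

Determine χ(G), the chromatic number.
Clique number ω(G) = 6 (lower bound: χ ≥ ω).
The clique on [1, 3, 5, 6, 7, 13] has size 6, forcing χ ≥ 6, and the coloring below uses 6 colors, so χ(G) = 6.
A valid 6-coloring: color 1: [7]; color 2: [3]; color 3: [6]; color 4: [13]; color 5: [1, 2]; color 6: [5, 14].

χ(G) = 6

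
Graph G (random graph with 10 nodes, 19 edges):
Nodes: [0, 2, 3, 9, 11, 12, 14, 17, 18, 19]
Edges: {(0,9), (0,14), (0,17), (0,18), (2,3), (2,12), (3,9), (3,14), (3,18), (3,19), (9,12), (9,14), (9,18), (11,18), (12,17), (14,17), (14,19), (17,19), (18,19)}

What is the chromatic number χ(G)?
χ(G) = 4

Clique number ω(G) = 3 (lower bound: χ ≥ ω).
Odd cycle [0, 17, 19, 3, 9] needs 3 colors (χ ≥ 3).
Vertex 14 is adjacent to every vertex of [0, 3, 9, 17, 19], which already need 3 colors among themselves, so 14 needs a new color (χ ≥ 4).
The coloring below uses 4 colors, so χ(G) = 4.
A valid 4-coloring: color 1: [12, 14, 18]; color 2: [3, 11, 17]; color 3: [2, 9, 19]; color 4: [0].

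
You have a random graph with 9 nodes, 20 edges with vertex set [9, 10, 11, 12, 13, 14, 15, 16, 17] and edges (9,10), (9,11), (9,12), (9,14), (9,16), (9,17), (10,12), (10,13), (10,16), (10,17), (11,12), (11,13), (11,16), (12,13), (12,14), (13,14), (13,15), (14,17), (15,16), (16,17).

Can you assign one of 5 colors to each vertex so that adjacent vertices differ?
A valid 5-coloring: color 1: [9, 13]; color 2: [12, 16]; color 3: [10, 11, 14, 15]; color 4: [17].
(χ(G) = 4 ≤ 5.)

Yes, G is 5-colorable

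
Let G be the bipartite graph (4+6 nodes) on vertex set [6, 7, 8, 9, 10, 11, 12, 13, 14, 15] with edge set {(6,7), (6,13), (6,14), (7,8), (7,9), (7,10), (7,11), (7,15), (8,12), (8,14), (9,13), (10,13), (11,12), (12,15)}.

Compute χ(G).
Clique number ω(G) = 2 (lower bound: χ ≥ ω).
The graph is bipartite (no odd cycle), so 2 colors suffice: χ(G) = 2.
A valid 2-coloring: color 1: [7, 12, 13, 14]; color 2: [6, 8, 9, 10, 11, 15].

χ(G) = 2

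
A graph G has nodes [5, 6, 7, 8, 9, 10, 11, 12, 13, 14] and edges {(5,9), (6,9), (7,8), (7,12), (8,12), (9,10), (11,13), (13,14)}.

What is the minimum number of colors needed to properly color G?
Clique number ω(G) = 3 (lower bound: χ ≥ ω).
The clique on [7, 8, 12] has size 3, forcing χ ≥ 3, and the coloring below uses 3 colors, so χ(G) = 3.
A valid 3-coloring: color 1: [9, 12, 13]; color 2: [5, 6, 8, 10, 11, 14]; color 3: [7].

χ(G) = 3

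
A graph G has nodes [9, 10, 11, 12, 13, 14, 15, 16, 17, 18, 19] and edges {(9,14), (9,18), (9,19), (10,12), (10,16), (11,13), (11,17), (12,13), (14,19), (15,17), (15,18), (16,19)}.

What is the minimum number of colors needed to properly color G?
Clique number ω(G) = 3 (lower bound: χ ≥ ω).
The clique on [9, 14, 19] has size 3, forcing χ ≥ 3, and the coloring below uses 3 colors, so χ(G) = 3.
A valid 3-coloring: color 1: [9, 11, 12, 15, 16]; color 2: [10, 13, 17, 18, 19]; color 3: [14].

χ(G) = 3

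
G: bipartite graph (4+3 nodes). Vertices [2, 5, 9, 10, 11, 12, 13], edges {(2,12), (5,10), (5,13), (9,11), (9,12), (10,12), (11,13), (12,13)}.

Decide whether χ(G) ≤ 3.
Yes, G is 3-colorable

A valid 3-coloring: color 1: [5, 11, 12]; color 2: [2, 9, 10, 13].
(χ(G) = 2 ≤ 3.)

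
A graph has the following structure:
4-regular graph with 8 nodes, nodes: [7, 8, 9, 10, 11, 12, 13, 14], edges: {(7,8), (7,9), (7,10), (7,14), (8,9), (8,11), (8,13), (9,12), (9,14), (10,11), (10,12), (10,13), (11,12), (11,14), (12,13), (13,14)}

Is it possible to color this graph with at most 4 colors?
Yes, G is 4-colorable

A valid 4-coloring: color 1: [8, 10, 14]; color 2: [9, 11, 13]; color 3: [7, 12].
(χ(G) = 3 ≤ 4.)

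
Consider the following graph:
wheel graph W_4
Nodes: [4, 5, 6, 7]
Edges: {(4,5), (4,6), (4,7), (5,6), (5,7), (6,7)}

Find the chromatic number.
Clique number ω(G) = 4 (lower bound: χ ≥ ω).
The clique on [4, 5, 6, 7] has size 4, forcing χ ≥ 4, and the coloring below uses 4 colors, so χ(G) = 4.
A valid 4-coloring: color 1: [7]; color 2: [4]; color 3: [5]; color 4: [6].

χ(G) = 4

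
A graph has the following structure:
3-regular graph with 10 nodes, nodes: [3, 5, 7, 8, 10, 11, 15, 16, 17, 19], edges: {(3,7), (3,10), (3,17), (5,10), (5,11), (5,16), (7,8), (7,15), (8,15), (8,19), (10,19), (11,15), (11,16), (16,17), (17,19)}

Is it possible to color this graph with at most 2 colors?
The clique on vertices [5, 11, 16] has size 3 > 2, so it alone needs 3 colors.

No, G is not 2-colorable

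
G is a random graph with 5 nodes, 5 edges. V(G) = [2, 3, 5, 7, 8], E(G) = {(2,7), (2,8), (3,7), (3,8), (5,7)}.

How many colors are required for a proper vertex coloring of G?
Clique number ω(G) = 2 (lower bound: χ ≥ ω).
The graph is bipartite (no odd cycle), so 2 colors suffice: χ(G) = 2.
A valid 2-coloring: color 1: [7, 8]; color 2: [2, 3, 5].

χ(G) = 2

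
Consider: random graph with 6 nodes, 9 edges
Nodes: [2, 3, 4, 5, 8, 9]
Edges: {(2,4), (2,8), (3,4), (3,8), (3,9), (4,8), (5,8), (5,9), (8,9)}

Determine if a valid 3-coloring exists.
A valid 3-coloring: color 1: [8]; color 2: [2, 3, 5]; color 3: [4, 9].
(χ(G) = 3 ≤ 3.)

Yes, G is 3-colorable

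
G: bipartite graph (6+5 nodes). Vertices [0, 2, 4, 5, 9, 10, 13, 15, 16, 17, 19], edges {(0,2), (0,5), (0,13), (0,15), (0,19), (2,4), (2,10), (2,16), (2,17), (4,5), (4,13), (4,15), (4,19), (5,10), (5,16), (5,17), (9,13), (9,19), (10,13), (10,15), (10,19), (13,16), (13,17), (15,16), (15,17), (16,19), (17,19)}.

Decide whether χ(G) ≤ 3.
Yes, G is 3-colorable

A valid 3-coloring: color 1: [2, 5, 13, 15, 19]; color 2: [0, 4, 9, 10, 16, 17].
(χ(G) = 2 ≤ 3.)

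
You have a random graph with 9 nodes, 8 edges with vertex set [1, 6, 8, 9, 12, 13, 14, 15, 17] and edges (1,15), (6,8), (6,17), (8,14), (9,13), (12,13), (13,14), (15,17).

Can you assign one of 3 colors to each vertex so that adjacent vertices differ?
A valid 3-coloring: color 1: [1, 8, 13, 17]; color 2: [6, 9, 12, 14, 15].
(χ(G) = 2 ≤ 3.)

Yes, G is 3-colorable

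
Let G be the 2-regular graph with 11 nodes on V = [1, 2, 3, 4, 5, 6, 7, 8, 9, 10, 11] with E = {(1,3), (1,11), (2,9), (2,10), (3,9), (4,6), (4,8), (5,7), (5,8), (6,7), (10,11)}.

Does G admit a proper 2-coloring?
No, G is not 2-colorable

Odd cycle [6, 4, 8, 5, 7] needs 3 colors (χ ≥ 3).
Hence χ(G) ≥ 3 > 2, so no proper 2-coloring exists.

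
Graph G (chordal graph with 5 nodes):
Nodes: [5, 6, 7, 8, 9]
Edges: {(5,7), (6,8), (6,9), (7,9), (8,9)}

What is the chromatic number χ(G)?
χ(G) = 3

Clique number ω(G) = 3 (lower bound: χ ≥ ω).
The clique on [6, 8, 9] has size 3, forcing χ ≥ 3, and the coloring below uses 3 colors, so χ(G) = 3.
A valid 3-coloring: color 1: [5, 9]; color 2: [6, 7]; color 3: [8].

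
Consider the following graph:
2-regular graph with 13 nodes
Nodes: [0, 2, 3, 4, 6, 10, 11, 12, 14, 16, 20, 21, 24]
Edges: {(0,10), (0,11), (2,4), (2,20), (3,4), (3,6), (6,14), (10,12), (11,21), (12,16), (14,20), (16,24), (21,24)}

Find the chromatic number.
Clique number ω(G) = 2 (lower bound: χ ≥ ω).
Odd cycle [11, 0, 10, 12, 16, 24, 21] needs 3 colors (χ ≥ 3).
The coloring below uses 3 colors, so χ(G) = 3.
A valid 3-coloring: color 1: [4, 6, 10, 11, 20, 24]; color 2: [0, 2, 3, 12, 14, 21]; color 3: [16].

χ(G) = 3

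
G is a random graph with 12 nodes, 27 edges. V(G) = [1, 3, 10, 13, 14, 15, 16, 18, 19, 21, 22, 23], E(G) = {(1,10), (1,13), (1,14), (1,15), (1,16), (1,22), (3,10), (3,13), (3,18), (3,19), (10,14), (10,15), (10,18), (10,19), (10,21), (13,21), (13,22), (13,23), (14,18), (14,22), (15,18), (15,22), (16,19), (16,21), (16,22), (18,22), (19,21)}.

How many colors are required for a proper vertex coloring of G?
Clique number ω(G) = 3 (lower bound: χ ≥ ω).
Suppose a proper 3-coloring c exists. The clique [1, 10, 14] takes 3 distinct colors; by symmetry let c(1) = 1, c(10) = 2, c(14) = 3.
- Vertex 22: neighbors [1, 14] already have colors [1, 3] ⇒ c(22) = 2.
- Vertex 13: neighbors [1, 22] already have colors [1, 2] ⇒ c(13) = 3.
- Vertex 3: neighbors [10, 13] already have colors [2, 3] ⇒ c(3) = 1.
- Vertex 18: neighbors [3, 10, 14] already have colors [1, 2, 3] — all 3 colors blocked. Contradiction.
The forced assignments end in a contradiction, so G has no proper 3-coloring (χ ≥ 4).
The coloring below uses 4 colors, so χ(G) = 4.
A valid 4-coloring: color 1: [10, 22, 23]; color 2: [1, 18, 21]; color 3: [13, 14, 15, 19]; color 4: [3, 16].

χ(G) = 4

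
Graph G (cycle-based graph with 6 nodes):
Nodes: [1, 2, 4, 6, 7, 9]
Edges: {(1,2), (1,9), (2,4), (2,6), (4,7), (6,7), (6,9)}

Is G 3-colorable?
Yes, G is 3-colorable

A valid 3-coloring: color 1: [2, 7, 9]; color 2: [1, 4, 6].
(χ(G) = 2 ≤ 3.)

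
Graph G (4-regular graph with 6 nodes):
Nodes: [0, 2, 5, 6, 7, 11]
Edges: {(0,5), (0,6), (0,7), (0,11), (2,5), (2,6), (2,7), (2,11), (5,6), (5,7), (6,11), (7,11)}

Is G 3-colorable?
Yes, G is 3-colorable

A valid 3-coloring: color 1: [5, 11]; color 2: [6, 7]; color 3: [0, 2].
(χ(G) = 3 ≤ 3.)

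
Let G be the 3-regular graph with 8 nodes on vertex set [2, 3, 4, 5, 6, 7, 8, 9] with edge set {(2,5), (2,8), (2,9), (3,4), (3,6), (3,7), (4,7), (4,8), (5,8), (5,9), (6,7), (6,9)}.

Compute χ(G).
χ(G) = 3

Clique number ω(G) = 3 (lower bound: χ ≥ ω).
The clique on [2, 5, 8] has size 3, forcing χ ≥ 3, and the coloring below uses 3 colors, so χ(G) = 3.
A valid 3-coloring: color 1: [4, 5, 6]; color 2: [2, 7]; color 3: [3, 8, 9].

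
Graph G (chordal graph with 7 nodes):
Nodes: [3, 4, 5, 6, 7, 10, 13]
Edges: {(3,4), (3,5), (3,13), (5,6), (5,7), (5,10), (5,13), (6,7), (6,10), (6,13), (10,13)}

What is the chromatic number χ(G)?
Clique number ω(G) = 4 (lower bound: χ ≥ ω).
The clique on [5, 6, 10, 13] has size 4, forcing χ ≥ 4, and the coloring below uses 4 colors, so χ(G) = 4.
A valid 4-coloring: color 1: [4, 5]; color 2: [7, 13]; color 3: [3, 6]; color 4: [10].

χ(G) = 4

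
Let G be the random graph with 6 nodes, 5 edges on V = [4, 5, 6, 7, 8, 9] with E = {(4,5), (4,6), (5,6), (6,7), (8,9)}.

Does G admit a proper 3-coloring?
Yes, G is 3-colorable

A valid 3-coloring: color 1: [6, 8]; color 2: [5, 7, 9]; color 3: [4].
(χ(G) = 3 ≤ 3.)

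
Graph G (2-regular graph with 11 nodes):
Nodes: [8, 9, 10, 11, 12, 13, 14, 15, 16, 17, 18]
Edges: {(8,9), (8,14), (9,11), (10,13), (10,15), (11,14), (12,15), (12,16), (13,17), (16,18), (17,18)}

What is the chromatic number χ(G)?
Clique number ω(G) = 2 (lower bound: χ ≥ ω).
Odd cycle [12, 16, 18, 17, 13, 10, 15] needs 3 colors (χ ≥ 3).
The coloring below uses 3 colors, so χ(G) = 3.
A valid 3-coloring: color 1: [9, 10, 14, 16, 17]; color 2: [8, 11, 13, 15, 18]; color 3: [12].

χ(G) = 3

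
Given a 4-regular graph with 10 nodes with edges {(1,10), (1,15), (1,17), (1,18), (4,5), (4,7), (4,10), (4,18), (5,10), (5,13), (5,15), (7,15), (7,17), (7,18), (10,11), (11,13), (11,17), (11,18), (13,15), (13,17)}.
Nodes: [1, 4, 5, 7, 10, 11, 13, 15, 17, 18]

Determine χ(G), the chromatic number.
Clique number ω(G) = 3 (lower bound: χ ≥ ω).
The clique on [4, 7, 18] has size 3, forcing χ ≥ 3, and the coloring below uses 3 colors, so χ(G) = 3.
A valid 3-coloring: color 1: [10, 15, 17, 18]; color 2: [1, 5, 7, 11]; color 3: [4, 13].

χ(G) = 3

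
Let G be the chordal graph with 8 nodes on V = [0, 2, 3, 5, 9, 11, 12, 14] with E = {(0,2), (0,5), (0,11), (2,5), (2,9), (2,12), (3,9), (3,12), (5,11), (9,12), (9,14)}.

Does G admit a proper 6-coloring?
Yes, G is 6-colorable

A valid 6-coloring: color 1: [2, 3, 11, 14]; color 2: [0, 9]; color 3: [5, 12].
(χ(G) = 3 ≤ 6.)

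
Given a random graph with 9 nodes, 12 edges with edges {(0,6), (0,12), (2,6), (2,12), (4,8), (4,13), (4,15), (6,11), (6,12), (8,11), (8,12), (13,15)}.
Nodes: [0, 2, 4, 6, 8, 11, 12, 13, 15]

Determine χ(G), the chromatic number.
Clique number ω(G) = 3 (lower bound: χ ≥ ω).
The clique on [4, 13, 15] has size 3, forcing χ ≥ 3, and the coloring below uses 3 colors, so χ(G) = 3.
A valid 3-coloring: color 1: [4, 11, 12]; color 2: [6, 8, 15]; color 3: [0, 2, 13].

χ(G) = 3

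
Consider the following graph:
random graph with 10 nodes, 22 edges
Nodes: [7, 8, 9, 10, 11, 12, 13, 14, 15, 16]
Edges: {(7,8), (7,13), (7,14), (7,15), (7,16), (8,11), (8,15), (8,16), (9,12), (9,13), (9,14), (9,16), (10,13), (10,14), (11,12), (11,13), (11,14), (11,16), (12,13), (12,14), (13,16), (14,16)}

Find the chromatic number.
χ(G) = 3

Clique number ω(G) = 3 (lower bound: χ ≥ ω).
The clique on [8, 11, 16] has size 3, forcing χ ≥ 3, and the coloring below uses 3 colors, so χ(G) = 3.
A valid 3-coloring: color 1: [8, 13, 14]; color 2: [10, 12, 15, 16]; color 3: [7, 9, 11].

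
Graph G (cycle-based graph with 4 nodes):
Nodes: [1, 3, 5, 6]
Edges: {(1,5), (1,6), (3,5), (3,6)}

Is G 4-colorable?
Yes, G is 4-colorable

A valid 4-coloring: color 1: [5, 6]; color 2: [1, 3].
(χ(G) = 2 ≤ 4.)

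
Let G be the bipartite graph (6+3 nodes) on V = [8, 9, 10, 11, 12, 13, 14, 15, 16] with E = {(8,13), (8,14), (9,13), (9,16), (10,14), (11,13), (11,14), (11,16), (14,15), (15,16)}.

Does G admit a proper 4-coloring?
A valid 4-coloring: color 1: [12, 13, 14, 16]; color 2: [8, 9, 10, 11, 15].
(χ(G) = 2 ≤ 4.)

Yes, G is 4-colorable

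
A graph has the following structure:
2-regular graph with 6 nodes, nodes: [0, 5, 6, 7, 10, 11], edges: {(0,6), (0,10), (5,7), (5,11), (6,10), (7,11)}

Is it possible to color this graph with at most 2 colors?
The clique on vertices [0, 6, 10] has size 3 > 2, so it alone needs 3 colors.

No, G is not 2-colorable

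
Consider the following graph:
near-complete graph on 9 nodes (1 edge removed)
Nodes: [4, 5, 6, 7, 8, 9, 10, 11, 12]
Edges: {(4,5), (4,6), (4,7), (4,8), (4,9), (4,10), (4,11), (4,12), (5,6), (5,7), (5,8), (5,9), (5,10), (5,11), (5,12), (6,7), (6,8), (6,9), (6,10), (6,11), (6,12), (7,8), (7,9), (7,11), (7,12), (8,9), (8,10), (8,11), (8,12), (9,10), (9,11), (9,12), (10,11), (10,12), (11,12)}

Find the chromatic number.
χ(G) = 8

Clique number ω(G) = 8 (lower bound: χ ≥ ω).
The clique on [4, 5, 6, 8, 9, 10, 11, 12] has size 8, forcing χ ≥ 8, and the coloring below uses 8 colors, so χ(G) = 8.
A valid 8-coloring: color 1: [5]; color 2: [8]; color 3: [6]; color 4: [12]; color 5: [4]; color 6: [9]; color 7: [11]; color 8: [7, 10].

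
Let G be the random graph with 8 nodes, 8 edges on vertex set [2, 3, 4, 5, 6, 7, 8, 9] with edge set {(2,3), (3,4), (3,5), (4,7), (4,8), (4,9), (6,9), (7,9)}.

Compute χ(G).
Clique number ω(G) = 3 (lower bound: χ ≥ ω).
The clique on [4, 7, 9] has size 3, forcing χ ≥ 3, and the coloring below uses 3 colors, so χ(G) = 3.
A valid 3-coloring: color 1: [2, 4, 5, 6]; color 2: [3, 8, 9]; color 3: [7].

χ(G) = 3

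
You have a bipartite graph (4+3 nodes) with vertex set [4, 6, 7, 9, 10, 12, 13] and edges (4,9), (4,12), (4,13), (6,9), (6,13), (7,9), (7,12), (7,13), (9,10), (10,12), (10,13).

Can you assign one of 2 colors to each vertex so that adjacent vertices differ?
Yes, G is 2-colorable

A valid 2-coloring: color 1: [9, 12, 13]; color 2: [4, 6, 7, 10].
(χ(G) = 2 ≤ 2.)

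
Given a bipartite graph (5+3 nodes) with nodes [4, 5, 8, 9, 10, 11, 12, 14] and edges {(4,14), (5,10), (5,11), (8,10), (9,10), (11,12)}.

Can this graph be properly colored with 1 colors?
Edge (4,14) forces its endpoints to differ, so 1 color is not enough.

No, G is not 1-colorable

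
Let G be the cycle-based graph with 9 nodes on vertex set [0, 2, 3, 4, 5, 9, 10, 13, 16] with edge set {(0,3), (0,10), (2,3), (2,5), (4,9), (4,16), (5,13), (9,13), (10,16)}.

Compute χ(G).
Clique number ω(G) = 2 (lower bound: χ ≥ ω).
Odd cycle [3, 2, 5, 13, 9, 4, 16, 10, 0] needs 3 colors (χ ≥ 3).
The coloring below uses 3 colors, so χ(G) = 3.
A valid 3-coloring: color 1: [3, 5, 9, 10]; color 2: [0, 2, 4, 13]; color 3: [16].

χ(G) = 3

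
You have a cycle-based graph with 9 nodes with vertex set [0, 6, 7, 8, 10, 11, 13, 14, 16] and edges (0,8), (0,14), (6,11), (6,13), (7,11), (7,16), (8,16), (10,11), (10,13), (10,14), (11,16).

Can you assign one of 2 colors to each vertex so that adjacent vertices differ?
No, G is not 2-colorable

The clique on vertices [7, 11, 16] has size 3 > 2, so it alone needs 3 colors.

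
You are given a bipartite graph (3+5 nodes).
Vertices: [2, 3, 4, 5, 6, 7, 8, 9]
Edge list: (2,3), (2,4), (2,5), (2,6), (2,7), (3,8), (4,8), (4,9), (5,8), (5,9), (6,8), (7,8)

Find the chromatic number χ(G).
Clique number ω(G) = 2 (lower bound: χ ≥ ω).
The graph is bipartite (no odd cycle), so 2 colors suffice: χ(G) = 2.
A valid 2-coloring: color 1: [2, 8, 9]; color 2: [3, 4, 5, 6, 7].

χ(G) = 2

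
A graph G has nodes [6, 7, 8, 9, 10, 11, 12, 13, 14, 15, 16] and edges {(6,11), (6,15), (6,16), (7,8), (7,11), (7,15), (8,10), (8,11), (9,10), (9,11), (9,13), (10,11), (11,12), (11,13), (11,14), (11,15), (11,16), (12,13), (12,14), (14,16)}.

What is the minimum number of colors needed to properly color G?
χ(G) = 3

Clique number ω(G) = 3 (lower bound: χ ≥ ω).
The clique on [6, 11, 16] has size 3, forcing χ ≥ 3, and the coloring below uses 3 colors, so χ(G) = 3.
A valid 3-coloring: color 1: [11]; color 2: [6, 7, 10, 13, 14]; color 3: [8, 9, 12, 15, 16].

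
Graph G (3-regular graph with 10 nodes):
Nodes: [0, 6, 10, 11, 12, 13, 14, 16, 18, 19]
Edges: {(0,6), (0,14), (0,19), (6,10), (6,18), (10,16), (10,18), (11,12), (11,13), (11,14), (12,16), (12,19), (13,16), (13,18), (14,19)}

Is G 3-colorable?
A valid 3-coloring: color 1: [0, 10, 12, 13]; color 2: [6, 14, 16]; color 3: [11, 18, 19].
(χ(G) = 3 ≤ 3.)

Yes, G is 3-colorable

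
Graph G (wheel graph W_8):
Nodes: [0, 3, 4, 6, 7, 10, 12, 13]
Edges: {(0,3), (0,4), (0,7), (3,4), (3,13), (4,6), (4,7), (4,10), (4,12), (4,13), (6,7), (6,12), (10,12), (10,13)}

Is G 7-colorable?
A valid 7-coloring: color 1: [4]; color 2: [3, 6, 10]; color 3: [7, 12, 13]; color 4: [0].
(χ(G) = 4 ≤ 7.)

Yes, G is 7-colorable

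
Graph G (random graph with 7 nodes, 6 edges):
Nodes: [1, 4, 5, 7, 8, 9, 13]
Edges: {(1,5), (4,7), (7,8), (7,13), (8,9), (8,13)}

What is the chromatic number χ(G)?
Clique number ω(G) = 3 (lower bound: χ ≥ ω).
The clique on [7, 8, 13] has size 3, forcing χ ≥ 3, and the coloring below uses 3 colors, so χ(G) = 3.
A valid 3-coloring: color 1: [5, 7, 9]; color 2: [1, 4, 8]; color 3: [13].

χ(G) = 3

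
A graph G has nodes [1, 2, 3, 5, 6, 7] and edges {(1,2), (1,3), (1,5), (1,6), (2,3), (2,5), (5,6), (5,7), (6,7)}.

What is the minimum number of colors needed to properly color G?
Clique number ω(G) = 3 (lower bound: χ ≥ ω).
The clique on [1, 2, 3] has size 3, forcing χ ≥ 3, and the coloring below uses 3 colors, so χ(G) = 3.
A valid 3-coloring: color 1: [1, 7]; color 2: [3, 5]; color 3: [2, 6].

χ(G) = 3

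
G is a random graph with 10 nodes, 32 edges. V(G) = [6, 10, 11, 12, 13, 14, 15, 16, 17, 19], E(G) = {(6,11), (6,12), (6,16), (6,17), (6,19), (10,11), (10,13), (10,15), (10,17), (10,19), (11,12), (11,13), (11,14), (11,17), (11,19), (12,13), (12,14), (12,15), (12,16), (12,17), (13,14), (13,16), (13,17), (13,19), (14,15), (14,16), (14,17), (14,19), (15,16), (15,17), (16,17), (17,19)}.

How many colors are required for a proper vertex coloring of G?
χ(G) = 5

Clique number ω(G) = 5 (lower bound: χ ≥ ω).
The clique on [12, 13, 14, 16, 17] has size 5, forcing χ ≥ 5, and the coloring below uses 5 colors, so χ(G) = 5.
A valid 5-coloring: color 1: [17]; color 2: [6, 10, 14]; color 3: [13, 15]; color 4: [11, 16]; color 5: [12, 19].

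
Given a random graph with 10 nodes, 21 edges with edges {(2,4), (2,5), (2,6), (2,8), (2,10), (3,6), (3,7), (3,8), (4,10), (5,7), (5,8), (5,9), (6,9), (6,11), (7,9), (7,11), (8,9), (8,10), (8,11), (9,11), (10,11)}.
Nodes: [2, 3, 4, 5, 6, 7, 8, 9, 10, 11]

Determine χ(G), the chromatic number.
χ(G) = 4

Clique number ω(G) = 3 (lower bound: χ ≥ ω).
Odd cycle [10, 11, 9, 5, 2] needs 3 colors (χ ≥ 3).
Vertex 8 is adjacent to every vertex of [2, 5, 9, 10, 11], which already need 3 colors among themselves, so 8 needs a new color (χ ≥ 4).
The coloring below uses 4 colors, so χ(G) = 4.
A valid 4-coloring: color 1: [4, 6, 7, 8]; color 2: [2, 3, 9]; color 3: [5, 11]; color 4: [10].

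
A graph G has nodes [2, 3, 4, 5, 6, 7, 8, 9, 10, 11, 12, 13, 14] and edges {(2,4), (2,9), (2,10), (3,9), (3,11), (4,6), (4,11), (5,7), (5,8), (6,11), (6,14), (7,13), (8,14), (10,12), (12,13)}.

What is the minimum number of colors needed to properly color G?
Clique number ω(G) = 3 (lower bound: χ ≥ ω).
The clique on [4, 6, 11] has size 3, forcing χ ≥ 3, and the coloring below uses 3 colors, so χ(G) = 3.
A valid 3-coloring: color 1: [2, 5, 11, 12, 14]; color 2: [4, 8, 9, 10, 13]; color 3: [3, 6, 7].

χ(G) = 3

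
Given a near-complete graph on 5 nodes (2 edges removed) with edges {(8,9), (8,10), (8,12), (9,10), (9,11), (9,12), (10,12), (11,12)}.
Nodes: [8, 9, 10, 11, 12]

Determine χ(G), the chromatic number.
Clique number ω(G) = 4 (lower bound: χ ≥ ω).
The clique on [8, 9, 10, 12] has size 4, forcing χ ≥ 4, and the coloring below uses 4 colors, so χ(G) = 4.
A valid 4-coloring: color 1: [12]; color 2: [9]; color 3: [8, 11]; color 4: [10].

χ(G) = 4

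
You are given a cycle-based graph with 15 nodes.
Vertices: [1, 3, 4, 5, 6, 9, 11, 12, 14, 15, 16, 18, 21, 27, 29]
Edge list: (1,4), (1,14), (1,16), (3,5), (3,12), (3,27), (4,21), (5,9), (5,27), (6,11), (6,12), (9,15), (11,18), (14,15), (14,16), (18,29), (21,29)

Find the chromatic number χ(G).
χ(G) = 3

Clique number ω(G) = 3 (lower bound: χ ≥ ω).
The clique on [1, 14, 16] has size 3, forcing χ ≥ 3, and the coloring below uses 3 colors, so χ(G) = 3.
A valid 3-coloring: color 1: [1, 3, 6, 15, 18, 21]; color 2: [4, 5, 11, 12, 14, 29]; color 3: [9, 16, 27].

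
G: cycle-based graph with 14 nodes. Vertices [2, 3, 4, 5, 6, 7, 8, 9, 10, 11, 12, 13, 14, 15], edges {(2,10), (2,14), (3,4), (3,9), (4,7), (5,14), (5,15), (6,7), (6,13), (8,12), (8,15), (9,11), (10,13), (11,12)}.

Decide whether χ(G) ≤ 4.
Yes, G is 4-colorable

A valid 4-coloring: color 1: [4, 6, 9, 10, 12, 14, 15]; color 2: [2, 3, 5, 7, 8, 11, 13].
(χ(G) = 2 ≤ 4.)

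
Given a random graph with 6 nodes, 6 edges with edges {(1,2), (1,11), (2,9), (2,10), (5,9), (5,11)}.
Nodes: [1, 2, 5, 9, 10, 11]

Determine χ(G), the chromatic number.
Clique number ω(G) = 2 (lower bound: χ ≥ ω).
Odd cycle [2, 1, 11, 5, 9] needs 3 colors (χ ≥ 3).
The coloring below uses 3 colors, so χ(G) = 3.
A valid 3-coloring: color 1: [2, 5]; color 2: [1, 9, 10]; color 3: [11].

χ(G) = 3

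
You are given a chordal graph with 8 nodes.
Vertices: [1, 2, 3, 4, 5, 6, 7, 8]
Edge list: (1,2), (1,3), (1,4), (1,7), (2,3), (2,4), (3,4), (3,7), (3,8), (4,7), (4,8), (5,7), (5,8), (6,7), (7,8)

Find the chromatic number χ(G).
Clique number ω(G) = 4 (lower bound: χ ≥ ω).
The clique on [1, 2, 3, 4] has size 4, forcing χ ≥ 4, and the coloring below uses 4 colors, so χ(G) = 4.
A valid 4-coloring: color 1: [2, 7]; color 2: [4, 5, 6]; color 3: [3]; color 4: [1, 8].

χ(G) = 4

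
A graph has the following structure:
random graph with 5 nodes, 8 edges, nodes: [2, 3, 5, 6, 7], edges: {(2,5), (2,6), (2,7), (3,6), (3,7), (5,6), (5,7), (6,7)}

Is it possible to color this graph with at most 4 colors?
A valid 4-coloring: color 1: [7]; color 2: [6]; color 3: [2, 3]; color 4: [5].
(χ(G) = 4 ≤ 4.)

Yes, G is 4-colorable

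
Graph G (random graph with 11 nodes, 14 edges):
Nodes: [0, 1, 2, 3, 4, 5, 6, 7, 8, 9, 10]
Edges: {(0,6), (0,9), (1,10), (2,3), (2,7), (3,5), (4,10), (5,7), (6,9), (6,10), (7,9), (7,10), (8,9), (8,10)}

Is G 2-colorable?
The clique on vertices [0, 6, 9] has size 3 > 2, so it alone needs 3 colors.

No, G is not 2-colorable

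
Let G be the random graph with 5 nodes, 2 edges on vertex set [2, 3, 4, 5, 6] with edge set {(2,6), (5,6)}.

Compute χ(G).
Clique number ω(G) = 2 (lower bound: χ ≥ ω).
The graph is bipartite (no odd cycle), so 2 colors suffice: χ(G) = 2.
A valid 2-coloring: color 1: [3, 4, 6]; color 2: [2, 5].

χ(G) = 2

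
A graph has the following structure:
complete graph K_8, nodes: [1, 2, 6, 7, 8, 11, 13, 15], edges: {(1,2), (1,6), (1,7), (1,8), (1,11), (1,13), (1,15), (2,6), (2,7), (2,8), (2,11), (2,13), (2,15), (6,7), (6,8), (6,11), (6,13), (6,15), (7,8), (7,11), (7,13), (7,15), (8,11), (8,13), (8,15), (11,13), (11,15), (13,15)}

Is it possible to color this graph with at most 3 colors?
No, G is not 3-colorable

The clique on vertices [1, 2, 6, 7, 8, 11, 13, 15] has size 8 > 3, so it alone needs 8 colors.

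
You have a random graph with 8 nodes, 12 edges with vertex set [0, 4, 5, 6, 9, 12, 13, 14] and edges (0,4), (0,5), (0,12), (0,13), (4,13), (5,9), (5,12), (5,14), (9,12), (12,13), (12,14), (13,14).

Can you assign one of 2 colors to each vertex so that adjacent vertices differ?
The clique on vertices [0, 4, 13] has size 3 > 2, so it alone needs 3 colors.

No, G is not 2-colorable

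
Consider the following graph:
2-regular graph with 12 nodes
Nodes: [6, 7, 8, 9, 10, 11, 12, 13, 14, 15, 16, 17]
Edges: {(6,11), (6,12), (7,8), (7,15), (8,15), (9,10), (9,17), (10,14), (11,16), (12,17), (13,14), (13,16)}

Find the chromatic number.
Clique number ω(G) = 3 (lower bound: χ ≥ ω).
The clique on [7, 8, 15] has size 3, forcing χ ≥ 3, and the coloring below uses 3 colors, so χ(G) = 3.
A valid 3-coloring: color 1: [6, 9, 14, 15, 16]; color 2: [8, 10, 11, 13, 17]; color 3: [7, 12].

χ(G) = 3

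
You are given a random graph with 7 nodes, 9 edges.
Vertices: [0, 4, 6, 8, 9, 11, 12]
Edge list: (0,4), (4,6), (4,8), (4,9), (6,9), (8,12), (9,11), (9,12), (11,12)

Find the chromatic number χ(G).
χ(G) = 3

Clique number ω(G) = 3 (lower bound: χ ≥ ω).
The clique on [9, 11, 12] has size 3, forcing χ ≥ 3, and the coloring below uses 3 colors, so χ(G) = 3.
A valid 3-coloring: color 1: [4, 12]; color 2: [0, 8, 9]; color 3: [6, 11].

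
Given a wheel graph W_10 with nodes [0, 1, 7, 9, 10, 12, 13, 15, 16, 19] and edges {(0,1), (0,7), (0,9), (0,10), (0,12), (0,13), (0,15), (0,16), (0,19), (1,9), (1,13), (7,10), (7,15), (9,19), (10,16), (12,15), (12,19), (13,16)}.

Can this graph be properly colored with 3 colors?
Odd cycle [15, 12, 19, 9, 1, 13, 16, 10, 7] needs 3 colors (χ ≥ 3).
Vertex 0 is adjacent to every vertex of [1, 7, 9, 10, 12, 13, 15, 16, 19], which already need 3 colors among themselves, so 0 needs a new color (χ ≥ 4).
Hence χ(G) ≥ 4 > 3, so no proper 3-coloring exists.

No, G is not 3-colorable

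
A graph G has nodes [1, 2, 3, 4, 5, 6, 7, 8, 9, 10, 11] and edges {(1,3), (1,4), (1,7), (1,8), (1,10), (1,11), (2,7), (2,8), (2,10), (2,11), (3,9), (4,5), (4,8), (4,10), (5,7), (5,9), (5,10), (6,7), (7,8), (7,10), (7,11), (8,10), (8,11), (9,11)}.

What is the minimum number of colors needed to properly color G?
χ(G) = 4

Clique number ω(G) = 4 (lower bound: χ ≥ ω).
The clique on [1, 4, 8, 10] has size 4, forcing χ ≥ 4, and the coloring below uses 4 colors, so χ(G) = 4.
A valid 4-coloring: color 1: [4, 7, 9]; color 2: [1, 2, 5, 6]; color 3: [3, 8]; color 4: [10, 11].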